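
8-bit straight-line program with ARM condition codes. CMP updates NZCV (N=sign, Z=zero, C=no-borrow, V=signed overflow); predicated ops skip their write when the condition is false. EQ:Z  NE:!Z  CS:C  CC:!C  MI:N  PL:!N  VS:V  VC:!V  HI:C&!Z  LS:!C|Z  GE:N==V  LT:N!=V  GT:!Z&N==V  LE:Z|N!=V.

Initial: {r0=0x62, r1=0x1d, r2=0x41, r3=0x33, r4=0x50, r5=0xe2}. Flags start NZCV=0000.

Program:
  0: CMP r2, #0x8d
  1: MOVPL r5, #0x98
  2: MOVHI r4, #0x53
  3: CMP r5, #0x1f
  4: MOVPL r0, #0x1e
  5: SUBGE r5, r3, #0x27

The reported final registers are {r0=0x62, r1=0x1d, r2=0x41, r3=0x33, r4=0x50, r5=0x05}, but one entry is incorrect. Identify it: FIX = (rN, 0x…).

0: ✓ CMP  NZCV=1001
1: · MOVPL
2: · MOVHI
3: ✓ CMP  NZCV=1010
4: · MOVPL
5: · SUBGE

FIX = (r5, 0xe2)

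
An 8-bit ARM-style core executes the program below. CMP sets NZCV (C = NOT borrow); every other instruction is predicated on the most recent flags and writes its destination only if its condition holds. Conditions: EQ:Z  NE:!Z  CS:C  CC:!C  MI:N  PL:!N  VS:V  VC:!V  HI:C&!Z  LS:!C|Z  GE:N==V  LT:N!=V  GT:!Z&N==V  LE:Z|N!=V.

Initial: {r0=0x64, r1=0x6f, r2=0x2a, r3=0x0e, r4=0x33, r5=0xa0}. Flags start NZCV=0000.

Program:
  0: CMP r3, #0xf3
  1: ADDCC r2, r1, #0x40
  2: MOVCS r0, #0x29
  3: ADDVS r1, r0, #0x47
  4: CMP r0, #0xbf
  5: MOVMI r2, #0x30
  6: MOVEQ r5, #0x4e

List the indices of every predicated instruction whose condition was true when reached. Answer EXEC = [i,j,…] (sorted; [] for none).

0: ✓ CMP  NZCV=0000
1: ✓ ADDCC  r2←0xaf
2: · MOVCS
3: · ADDVS
4: ✓ CMP  NZCV=1001
5: ✓ MOVMI  r2←0x30
6: · MOVEQ

EXEC = [1,5]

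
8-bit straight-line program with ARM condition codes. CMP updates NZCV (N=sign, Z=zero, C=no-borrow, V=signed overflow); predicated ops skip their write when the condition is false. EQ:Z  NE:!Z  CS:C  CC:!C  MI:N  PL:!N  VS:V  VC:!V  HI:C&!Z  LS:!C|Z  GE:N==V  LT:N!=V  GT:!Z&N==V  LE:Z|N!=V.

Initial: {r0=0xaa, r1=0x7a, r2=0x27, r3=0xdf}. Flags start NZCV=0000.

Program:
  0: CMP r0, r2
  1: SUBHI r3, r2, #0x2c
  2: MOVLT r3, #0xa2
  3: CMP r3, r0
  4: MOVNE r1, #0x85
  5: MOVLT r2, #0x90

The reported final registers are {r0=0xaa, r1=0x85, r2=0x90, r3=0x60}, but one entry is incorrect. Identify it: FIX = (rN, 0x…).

FIX = (r3, 0xa2)

0: ✓ CMP  NZCV=1010
1: ✓ SUBHI  r3←0xfb
2: ✓ MOVLT  r3←0xa2
3: ✓ CMP  NZCV=1000
4: ✓ MOVNE  r1←0x85
5: ✓ MOVLT  r2←0x90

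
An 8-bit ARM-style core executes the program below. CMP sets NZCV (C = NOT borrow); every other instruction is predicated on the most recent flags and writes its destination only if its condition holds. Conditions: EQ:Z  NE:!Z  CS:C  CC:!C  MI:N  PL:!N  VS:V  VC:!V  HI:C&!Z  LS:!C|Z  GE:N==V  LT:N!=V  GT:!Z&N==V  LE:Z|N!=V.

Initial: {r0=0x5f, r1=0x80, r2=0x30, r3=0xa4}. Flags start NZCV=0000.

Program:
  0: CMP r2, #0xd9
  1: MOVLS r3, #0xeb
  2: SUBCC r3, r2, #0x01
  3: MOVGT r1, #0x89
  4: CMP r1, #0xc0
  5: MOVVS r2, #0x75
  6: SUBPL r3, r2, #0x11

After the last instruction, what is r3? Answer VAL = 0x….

0: ✓ CMP  NZCV=0000
1: ✓ MOVLS  r3←0xeb
2: ✓ SUBCC  r3←0x2f
3: ✓ MOVGT  r1←0x89
4: ✓ CMP  NZCV=1000
5: · MOVVS
6: · SUBPL

VAL = 0x2f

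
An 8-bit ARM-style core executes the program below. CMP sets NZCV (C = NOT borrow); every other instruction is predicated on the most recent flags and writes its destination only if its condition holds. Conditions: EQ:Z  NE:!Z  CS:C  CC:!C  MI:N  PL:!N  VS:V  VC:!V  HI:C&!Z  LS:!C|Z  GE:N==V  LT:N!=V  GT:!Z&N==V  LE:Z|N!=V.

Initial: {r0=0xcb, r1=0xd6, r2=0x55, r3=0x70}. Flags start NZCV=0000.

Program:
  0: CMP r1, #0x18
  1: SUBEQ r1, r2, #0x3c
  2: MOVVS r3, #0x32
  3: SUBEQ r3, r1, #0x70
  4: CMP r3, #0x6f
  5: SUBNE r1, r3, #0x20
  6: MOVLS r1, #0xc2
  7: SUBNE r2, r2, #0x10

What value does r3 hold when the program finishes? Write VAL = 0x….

0: ✓ CMP  NZCV=1010
1: · SUBEQ
2: · MOVVS
3: · SUBEQ
4: ✓ CMP  NZCV=0010
5: ✓ SUBNE  r1←0x50
6: · MOVLS
7: ✓ SUBNE  r2←0x45

VAL = 0x70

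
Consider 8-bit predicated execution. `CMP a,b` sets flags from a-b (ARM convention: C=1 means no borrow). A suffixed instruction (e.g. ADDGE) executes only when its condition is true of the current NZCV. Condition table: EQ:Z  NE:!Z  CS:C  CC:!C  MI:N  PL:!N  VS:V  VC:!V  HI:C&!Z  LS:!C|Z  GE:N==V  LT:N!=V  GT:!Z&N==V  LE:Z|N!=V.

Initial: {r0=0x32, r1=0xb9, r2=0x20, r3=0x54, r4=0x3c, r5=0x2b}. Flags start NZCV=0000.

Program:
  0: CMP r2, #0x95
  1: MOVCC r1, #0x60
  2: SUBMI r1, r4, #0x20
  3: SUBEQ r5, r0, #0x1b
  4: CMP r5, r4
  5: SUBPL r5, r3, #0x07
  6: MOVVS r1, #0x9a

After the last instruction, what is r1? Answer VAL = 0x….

[0] flags=1001 → (cmp)
[1] flags=1001 CC?T → r1=0x60
[2] flags=1001 MI?T → r1=0x1c
[3] flags=1001 EQ?F → skip
[4] flags=1000 → (cmp)
[5] flags=1000 PL?F → skip
[6] flags=1000 VS?F → skip

VAL = 0x1c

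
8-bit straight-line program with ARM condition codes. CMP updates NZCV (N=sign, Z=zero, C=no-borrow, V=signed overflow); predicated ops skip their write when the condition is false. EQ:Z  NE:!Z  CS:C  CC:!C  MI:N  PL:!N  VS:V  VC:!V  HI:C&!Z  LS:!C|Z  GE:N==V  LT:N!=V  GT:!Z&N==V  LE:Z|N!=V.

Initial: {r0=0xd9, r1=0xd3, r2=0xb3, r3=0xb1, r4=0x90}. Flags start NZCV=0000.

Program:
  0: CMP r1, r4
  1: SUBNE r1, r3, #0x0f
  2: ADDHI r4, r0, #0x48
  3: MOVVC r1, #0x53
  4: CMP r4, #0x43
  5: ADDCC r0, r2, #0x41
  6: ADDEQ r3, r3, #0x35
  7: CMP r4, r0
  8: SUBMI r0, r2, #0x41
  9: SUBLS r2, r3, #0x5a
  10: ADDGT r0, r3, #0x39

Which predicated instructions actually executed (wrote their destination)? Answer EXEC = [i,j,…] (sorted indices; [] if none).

0: ✓ CMP  NZCV=0010
1: ✓ SUBNE  r1←0xa2
2: ✓ ADDHI  r4←0x21
3: ✓ MOVVC  r1←0x53
4: ✓ CMP  NZCV=1000
5: ✓ ADDCC  r0←0xf4
6: · ADDEQ
7: ✓ CMP  NZCV=0000
8: · SUBMI
9: ✓ SUBLS  r2←0x57
10: ✓ ADDGT  r0←0xea

EXEC = [1,2,3,5,9,10]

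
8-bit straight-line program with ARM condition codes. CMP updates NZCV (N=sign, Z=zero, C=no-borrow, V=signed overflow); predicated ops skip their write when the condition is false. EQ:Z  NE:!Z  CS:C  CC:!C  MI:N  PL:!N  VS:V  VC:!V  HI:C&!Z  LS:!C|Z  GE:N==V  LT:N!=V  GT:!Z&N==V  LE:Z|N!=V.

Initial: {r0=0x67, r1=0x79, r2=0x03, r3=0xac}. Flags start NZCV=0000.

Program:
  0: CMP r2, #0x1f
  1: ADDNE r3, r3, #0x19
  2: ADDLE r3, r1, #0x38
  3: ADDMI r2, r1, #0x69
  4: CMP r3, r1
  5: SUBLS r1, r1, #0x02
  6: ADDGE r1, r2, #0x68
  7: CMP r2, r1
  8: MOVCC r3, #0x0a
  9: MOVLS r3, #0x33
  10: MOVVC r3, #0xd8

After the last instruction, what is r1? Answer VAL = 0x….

VAL = 0x79

0: ✓ CMP  NZCV=1000
1: ✓ ADDNE  r3←0xc5
2: ✓ ADDLE  r3←0xb1
3: ✓ ADDMI  r2←0xe2
4: ✓ CMP  NZCV=0011
5: · SUBLS
6: · ADDGE
7: ✓ CMP  NZCV=0011
8: · MOVCC
9: · MOVLS
10: · MOVVC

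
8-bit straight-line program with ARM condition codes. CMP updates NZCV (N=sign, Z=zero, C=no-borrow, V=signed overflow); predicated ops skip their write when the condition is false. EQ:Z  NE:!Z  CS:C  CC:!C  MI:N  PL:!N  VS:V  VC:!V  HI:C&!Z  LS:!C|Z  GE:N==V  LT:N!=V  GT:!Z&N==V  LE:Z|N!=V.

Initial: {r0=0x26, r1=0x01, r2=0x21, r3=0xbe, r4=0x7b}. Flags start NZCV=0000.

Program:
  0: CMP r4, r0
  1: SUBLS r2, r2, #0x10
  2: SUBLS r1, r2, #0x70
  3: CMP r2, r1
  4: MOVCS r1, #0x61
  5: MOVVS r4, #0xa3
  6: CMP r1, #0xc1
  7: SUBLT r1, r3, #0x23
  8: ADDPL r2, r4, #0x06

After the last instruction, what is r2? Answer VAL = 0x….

VAL = 0x21

[0] flags=0010 → (cmp)
[1] flags=0010 LS?F → skip
[2] flags=0010 LS?F → skip
[3] flags=0010 → (cmp)
[4] flags=0010 CS?T → r1=0x61
[5] flags=0010 VS?F → skip
[6] flags=1001 → (cmp)
[7] flags=1001 LT?F → skip
[8] flags=1001 PL?F → skip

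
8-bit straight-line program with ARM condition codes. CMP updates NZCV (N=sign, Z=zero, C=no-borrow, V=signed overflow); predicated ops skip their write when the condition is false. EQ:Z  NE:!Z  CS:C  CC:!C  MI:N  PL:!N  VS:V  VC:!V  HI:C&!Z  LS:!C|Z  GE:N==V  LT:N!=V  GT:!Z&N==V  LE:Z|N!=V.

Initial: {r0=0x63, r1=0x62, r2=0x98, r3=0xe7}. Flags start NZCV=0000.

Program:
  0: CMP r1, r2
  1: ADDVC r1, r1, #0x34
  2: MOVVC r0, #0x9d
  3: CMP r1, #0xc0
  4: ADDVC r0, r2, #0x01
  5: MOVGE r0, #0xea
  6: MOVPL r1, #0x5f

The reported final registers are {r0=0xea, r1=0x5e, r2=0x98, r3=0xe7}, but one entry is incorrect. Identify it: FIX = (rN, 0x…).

FIX = (r1, 0x62)

[0] flags=1001 → (cmp)
[1] flags=1001 VC?F → skip
[2] flags=1001 VC?F → skip
[3] flags=1001 → (cmp)
[4] flags=1001 VC?F → skip
[5] flags=1001 GE?T → r0=0xea
[6] flags=1001 PL?F → skip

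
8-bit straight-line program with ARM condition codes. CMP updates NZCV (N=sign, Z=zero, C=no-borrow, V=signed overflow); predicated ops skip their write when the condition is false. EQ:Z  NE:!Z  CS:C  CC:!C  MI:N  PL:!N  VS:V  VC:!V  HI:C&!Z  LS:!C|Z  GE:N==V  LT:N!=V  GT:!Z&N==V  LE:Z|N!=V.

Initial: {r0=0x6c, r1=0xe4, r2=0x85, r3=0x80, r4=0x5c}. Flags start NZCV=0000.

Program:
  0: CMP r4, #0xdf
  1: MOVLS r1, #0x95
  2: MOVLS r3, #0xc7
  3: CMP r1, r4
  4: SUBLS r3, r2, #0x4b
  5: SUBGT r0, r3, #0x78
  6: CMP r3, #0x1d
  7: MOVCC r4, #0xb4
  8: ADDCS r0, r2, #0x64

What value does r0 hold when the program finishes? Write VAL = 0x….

0: ✓ CMP  NZCV=0000
1: ✓ MOVLS  r1←0x95
2: ✓ MOVLS  r3←0xc7
3: ✓ CMP  NZCV=0011
4: · SUBLS
5: · SUBGT
6: ✓ CMP  NZCV=1010
7: · MOVCC
8: ✓ ADDCS  r0←0xe9

VAL = 0xe9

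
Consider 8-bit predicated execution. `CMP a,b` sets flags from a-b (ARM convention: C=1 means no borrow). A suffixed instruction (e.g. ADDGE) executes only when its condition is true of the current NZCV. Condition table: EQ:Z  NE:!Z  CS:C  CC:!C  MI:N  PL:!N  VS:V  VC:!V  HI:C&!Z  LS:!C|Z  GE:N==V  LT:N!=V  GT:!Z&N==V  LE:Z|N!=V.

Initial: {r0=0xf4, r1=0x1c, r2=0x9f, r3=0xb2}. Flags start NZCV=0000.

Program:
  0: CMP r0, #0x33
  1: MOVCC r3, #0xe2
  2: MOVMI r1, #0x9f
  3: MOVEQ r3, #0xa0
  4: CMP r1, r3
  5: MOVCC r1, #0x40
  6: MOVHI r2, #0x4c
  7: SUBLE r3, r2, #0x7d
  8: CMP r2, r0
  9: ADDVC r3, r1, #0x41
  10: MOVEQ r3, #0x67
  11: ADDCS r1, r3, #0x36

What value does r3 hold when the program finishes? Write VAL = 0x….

0: ✓ CMP  NZCV=1010
1: · MOVCC
2: ✓ MOVMI  r1←0x9f
3: · MOVEQ
4: ✓ CMP  NZCV=1000
5: ✓ MOVCC  r1←0x40
6: · MOVHI
7: ✓ SUBLE  r3←0x22
8: ✓ CMP  NZCV=1000
9: ✓ ADDVC  r3←0x81
10: · MOVEQ
11: · ADDCS

VAL = 0x81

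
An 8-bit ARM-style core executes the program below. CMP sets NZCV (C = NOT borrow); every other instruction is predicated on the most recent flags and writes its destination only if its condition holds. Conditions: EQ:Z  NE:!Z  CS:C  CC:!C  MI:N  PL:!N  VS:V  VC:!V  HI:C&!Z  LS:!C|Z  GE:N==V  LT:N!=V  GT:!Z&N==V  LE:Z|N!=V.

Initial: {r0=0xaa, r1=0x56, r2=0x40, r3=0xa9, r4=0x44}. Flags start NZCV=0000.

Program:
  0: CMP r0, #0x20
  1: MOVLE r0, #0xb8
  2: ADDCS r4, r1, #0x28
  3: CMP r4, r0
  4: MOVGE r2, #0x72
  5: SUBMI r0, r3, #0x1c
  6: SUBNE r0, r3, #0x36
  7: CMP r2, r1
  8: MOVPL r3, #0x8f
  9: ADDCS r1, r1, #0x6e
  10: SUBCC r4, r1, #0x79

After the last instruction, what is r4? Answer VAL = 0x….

VAL = 0x7e

[0] flags=1010 → (cmp)
[1] flags=1010 LE?T → r0=0xb8
[2] flags=1010 CS?T → r4=0x7e
[3] flags=1001 → (cmp)
[4] flags=1001 GE?T → r2=0x72
[5] flags=1001 MI?T → r0=0x8d
[6] flags=1001 NE?T → r0=0x73
[7] flags=0010 → (cmp)
[8] flags=0010 PL?T → r3=0x8f
[9] flags=0010 CS?T → r1=0xc4
[10] flags=0010 CC?F → skip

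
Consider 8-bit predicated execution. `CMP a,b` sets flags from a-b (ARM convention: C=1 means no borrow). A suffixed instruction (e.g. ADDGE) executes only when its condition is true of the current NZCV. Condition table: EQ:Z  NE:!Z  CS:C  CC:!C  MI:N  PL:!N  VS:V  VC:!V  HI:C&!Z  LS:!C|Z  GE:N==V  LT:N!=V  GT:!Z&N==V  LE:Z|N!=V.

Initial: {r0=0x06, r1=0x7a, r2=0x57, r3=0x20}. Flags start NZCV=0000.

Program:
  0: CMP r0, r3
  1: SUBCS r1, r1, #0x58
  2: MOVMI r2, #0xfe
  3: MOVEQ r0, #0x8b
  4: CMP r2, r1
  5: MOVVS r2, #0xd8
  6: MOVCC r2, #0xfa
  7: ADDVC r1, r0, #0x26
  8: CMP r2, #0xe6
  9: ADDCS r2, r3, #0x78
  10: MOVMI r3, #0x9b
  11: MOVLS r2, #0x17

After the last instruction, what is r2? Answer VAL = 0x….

VAL = 0x98

[0] flags=1000 → (cmp)
[1] flags=1000 CS?F → skip
[2] flags=1000 MI?T → r2=0xfe
[3] flags=1000 EQ?F → skip
[4] flags=1010 → (cmp)
[5] flags=1010 VS?F → skip
[6] flags=1010 CC?F → skip
[7] flags=1010 VC?T → r1=0x2c
[8] flags=0010 → (cmp)
[9] flags=0010 CS?T → r2=0x98
[10] flags=0010 MI?F → skip
[11] flags=0010 LS?F → skip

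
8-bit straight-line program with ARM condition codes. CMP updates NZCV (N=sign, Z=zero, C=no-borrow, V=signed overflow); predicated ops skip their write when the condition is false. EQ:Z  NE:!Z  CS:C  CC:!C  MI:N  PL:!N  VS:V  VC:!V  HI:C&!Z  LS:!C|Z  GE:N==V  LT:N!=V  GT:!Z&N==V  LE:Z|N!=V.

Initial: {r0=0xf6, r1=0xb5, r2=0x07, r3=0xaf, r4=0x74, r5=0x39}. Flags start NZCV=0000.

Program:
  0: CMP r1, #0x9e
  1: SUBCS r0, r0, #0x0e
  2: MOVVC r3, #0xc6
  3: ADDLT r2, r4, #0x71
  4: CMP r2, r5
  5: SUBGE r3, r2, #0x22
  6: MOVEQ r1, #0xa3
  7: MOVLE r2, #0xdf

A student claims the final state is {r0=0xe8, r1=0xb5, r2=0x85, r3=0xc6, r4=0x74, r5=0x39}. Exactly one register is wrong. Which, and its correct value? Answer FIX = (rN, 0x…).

0: ✓ CMP  NZCV=0010
1: ✓ SUBCS  r0←0xe8
2: ✓ MOVVC  r3←0xc6
3: · ADDLT
4: ✓ CMP  NZCV=1000
5: · SUBGE
6: · MOVEQ
7: ✓ MOVLE  r2←0xdf

FIX = (r2, 0xdf)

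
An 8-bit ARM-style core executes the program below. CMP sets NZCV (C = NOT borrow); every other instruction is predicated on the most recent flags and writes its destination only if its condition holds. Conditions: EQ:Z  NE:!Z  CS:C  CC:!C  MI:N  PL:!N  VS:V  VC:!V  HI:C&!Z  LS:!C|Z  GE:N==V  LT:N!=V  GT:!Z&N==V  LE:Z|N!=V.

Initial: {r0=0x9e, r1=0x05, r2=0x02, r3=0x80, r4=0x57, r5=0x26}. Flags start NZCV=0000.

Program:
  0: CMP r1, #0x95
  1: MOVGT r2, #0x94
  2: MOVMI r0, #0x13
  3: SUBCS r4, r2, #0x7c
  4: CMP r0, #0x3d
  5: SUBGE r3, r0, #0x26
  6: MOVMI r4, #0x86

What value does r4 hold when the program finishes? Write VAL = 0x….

[0] flags=0000 → (cmp)
[1] flags=0000 GT?T → r2=0x94
[2] flags=0000 MI?F → skip
[3] flags=0000 CS?F → skip
[4] flags=0011 → (cmp)
[5] flags=0011 GE?F → skip
[6] flags=0011 MI?F → skip

VAL = 0x57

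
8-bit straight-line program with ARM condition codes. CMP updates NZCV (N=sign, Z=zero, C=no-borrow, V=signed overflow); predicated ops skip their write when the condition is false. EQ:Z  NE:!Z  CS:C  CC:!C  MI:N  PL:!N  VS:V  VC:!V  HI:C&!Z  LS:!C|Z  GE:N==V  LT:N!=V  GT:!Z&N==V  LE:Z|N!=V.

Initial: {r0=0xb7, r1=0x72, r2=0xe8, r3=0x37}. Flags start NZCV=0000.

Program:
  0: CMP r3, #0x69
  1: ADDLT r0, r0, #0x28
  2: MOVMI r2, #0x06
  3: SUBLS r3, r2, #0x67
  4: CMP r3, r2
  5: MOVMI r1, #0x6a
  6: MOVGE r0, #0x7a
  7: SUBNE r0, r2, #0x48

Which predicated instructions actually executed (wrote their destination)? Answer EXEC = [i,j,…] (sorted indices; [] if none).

EXEC = [1,2,3,5,7]

0: ✓ CMP  NZCV=1000
1: ✓ ADDLT  r0←0xdf
2: ✓ MOVMI  r2←0x06
3: ✓ SUBLS  r3←0x9f
4: ✓ CMP  NZCV=1010
5: ✓ MOVMI  r1←0x6a
6: · MOVGE
7: ✓ SUBNE  r0←0xbe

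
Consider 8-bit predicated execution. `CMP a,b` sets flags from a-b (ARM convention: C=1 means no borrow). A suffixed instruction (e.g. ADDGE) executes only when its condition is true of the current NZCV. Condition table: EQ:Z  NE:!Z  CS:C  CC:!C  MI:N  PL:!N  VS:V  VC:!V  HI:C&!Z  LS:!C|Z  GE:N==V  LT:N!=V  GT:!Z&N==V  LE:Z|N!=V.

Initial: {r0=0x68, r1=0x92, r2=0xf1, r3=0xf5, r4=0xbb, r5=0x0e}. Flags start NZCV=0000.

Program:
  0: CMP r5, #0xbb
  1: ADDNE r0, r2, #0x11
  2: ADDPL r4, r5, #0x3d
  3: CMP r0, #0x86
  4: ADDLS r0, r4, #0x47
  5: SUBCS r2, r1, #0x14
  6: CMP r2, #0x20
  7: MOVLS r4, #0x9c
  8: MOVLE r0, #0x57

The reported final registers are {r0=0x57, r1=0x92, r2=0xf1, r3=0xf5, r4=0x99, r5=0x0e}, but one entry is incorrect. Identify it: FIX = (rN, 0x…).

FIX = (r4, 0x4b)

[0] flags=0000 → (cmp)
[1] flags=0000 NE?T → r0=0x02
[2] flags=0000 PL?T → r4=0x4b
[3] flags=0000 → (cmp)
[4] flags=0000 LS?T → r0=0x92
[5] flags=0000 CS?F → skip
[6] flags=1010 → (cmp)
[7] flags=1010 LS?F → skip
[8] flags=1010 LE?T → r0=0x57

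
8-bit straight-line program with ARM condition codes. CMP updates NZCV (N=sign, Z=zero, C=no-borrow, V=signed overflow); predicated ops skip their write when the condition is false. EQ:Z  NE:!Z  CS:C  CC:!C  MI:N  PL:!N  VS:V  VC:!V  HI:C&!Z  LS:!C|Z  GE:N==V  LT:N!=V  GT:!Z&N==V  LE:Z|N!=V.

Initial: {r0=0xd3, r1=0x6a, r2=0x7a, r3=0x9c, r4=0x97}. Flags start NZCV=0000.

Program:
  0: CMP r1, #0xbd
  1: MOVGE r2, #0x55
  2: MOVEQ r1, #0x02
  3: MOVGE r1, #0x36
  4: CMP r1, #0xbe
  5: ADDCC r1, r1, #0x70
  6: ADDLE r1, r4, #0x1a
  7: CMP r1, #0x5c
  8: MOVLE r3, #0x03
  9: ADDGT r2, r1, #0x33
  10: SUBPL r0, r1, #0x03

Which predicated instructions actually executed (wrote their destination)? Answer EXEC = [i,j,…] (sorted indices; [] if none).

0: ✓ CMP  NZCV=1001
1: ✓ MOVGE  r2←0x55
2: · MOVEQ
3: ✓ MOVGE  r1←0x36
4: ✓ CMP  NZCV=0000
5: ✓ ADDCC  r1←0xa6
6: · ADDLE
7: ✓ CMP  NZCV=0011
8: ✓ MOVLE  r3←0x03
9: · ADDGT
10: ✓ SUBPL  r0←0xa3

EXEC = [1,3,5,8,10]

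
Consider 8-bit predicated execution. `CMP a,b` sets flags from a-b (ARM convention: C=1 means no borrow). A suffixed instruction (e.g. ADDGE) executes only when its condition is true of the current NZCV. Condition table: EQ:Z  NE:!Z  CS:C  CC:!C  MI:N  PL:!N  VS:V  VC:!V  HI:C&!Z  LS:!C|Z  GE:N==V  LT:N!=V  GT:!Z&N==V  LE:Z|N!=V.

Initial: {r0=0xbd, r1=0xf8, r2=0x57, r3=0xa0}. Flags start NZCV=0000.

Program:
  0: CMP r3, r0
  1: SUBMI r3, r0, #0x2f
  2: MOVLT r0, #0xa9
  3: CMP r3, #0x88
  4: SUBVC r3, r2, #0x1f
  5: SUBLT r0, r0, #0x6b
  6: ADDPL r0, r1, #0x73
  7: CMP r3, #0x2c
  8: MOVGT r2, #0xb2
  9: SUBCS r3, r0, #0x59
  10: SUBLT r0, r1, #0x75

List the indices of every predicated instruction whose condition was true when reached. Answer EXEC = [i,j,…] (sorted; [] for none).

[0] flags=1000 → (cmp)
[1] flags=1000 MI?T → r3=0x8e
[2] flags=1000 LT?T → r0=0xa9
[3] flags=0010 → (cmp)
[4] flags=0010 VC?T → r3=0x38
[5] flags=0010 LT?F → skip
[6] flags=0010 PL?T → r0=0x6b
[7] flags=0010 → (cmp)
[8] flags=0010 GT?T → r2=0xb2
[9] flags=0010 CS?T → r3=0x12
[10] flags=0010 LT?F → skip

EXEC = [1,2,4,6,8,9]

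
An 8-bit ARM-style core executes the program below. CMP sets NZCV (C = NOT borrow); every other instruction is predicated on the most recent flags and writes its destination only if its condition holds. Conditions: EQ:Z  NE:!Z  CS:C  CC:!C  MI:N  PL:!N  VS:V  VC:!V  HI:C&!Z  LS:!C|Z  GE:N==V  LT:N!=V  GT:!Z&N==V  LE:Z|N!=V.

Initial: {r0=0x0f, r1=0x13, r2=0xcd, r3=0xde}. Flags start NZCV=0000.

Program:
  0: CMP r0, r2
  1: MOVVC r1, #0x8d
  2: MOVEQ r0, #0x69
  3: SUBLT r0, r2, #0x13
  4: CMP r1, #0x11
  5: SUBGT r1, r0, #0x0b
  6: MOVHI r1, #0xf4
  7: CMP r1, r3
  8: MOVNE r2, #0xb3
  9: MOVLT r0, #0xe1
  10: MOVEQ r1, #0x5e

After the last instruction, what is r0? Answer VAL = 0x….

0: ✓ CMP  NZCV=0000
1: ✓ MOVVC  r1←0x8d
2: · MOVEQ
3: · SUBLT
4: ✓ CMP  NZCV=0011
5: · SUBGT
6: ✓ MOVHI  r1←0xf4
7: ✓ CMP  NZCV=0010
8: ✓ MOVNE  r2←0xb3
9: · MOVLT
10: · MOVEQ

VAL = 0x0f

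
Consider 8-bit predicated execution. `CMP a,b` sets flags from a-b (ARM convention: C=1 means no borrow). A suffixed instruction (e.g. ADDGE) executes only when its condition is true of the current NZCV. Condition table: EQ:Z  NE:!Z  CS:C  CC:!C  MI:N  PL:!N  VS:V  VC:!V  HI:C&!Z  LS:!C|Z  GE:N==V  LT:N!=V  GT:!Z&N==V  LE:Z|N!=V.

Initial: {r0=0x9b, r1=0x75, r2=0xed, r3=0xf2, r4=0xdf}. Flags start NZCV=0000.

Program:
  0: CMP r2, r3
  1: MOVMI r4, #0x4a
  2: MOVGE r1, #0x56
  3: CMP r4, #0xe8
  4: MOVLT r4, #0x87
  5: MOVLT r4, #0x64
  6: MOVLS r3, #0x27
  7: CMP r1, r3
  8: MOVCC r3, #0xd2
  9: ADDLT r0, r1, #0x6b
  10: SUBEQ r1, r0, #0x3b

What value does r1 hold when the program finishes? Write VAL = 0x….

[0] flags=1000 → (cmp)
[1] flags=1000 MI?T → r4=0x4a
[2] flags=1000 GE?F → skip
[3] flags=0000 → (cmp)
[4] flags=0000 LT?F → skip
[5] flags=0000 LT?F → skip
[6] flags=0000 LS?T → r3=0x27
[7] flags=0010 → (cmp)
[8] flags=0010 CC?F → skip
[9] flags=0010 LT?F → skip
[10] flags=0010 EQ?F → skip

VAL = 0x75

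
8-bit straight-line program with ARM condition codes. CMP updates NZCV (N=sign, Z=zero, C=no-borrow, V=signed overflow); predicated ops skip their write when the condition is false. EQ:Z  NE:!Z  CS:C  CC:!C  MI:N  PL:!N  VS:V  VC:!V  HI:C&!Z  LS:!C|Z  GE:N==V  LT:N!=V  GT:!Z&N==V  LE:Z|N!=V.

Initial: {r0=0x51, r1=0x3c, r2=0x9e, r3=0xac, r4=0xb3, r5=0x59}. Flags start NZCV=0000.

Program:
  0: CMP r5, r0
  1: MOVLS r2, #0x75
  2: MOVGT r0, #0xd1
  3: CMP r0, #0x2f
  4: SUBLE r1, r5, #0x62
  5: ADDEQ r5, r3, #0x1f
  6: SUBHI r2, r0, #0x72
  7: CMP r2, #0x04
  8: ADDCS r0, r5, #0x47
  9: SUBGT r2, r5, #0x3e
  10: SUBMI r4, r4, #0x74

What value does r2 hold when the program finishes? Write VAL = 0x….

VAL = 0x1b

[0] flags=0010 → (cmp)
[1] flags=0010 LS?F → skip
[2] flags=0010 GT?T → r0=0xd1
[3] flags=1010 → (cmp)
[4] flags=1010 LE?T → r1=0xf7
[5] flags=1010 EQ?F → skip
[6] flags=1010 HI?T → r2=0x5f
[7] flags=0010 → (cmp)
[8] flags=0010 CS?T → r0=0xa0
[9] flags=0010 GT?T → r2=0x1b
[10] flags=0010 MI?F → skip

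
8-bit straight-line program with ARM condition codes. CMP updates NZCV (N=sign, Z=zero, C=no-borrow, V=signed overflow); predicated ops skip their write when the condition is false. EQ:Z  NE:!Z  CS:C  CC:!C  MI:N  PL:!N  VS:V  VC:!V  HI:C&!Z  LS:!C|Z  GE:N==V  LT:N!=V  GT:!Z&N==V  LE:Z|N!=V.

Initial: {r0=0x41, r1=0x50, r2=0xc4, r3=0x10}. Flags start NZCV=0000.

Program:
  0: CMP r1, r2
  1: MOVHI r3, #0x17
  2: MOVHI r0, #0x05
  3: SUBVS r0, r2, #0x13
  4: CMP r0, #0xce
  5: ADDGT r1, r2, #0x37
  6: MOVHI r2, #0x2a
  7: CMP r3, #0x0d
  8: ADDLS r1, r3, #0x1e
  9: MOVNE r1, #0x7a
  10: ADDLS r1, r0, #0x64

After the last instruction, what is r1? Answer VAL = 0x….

VAL = 0x7a

0: ✓ CMP  NZCV=1001
1: · MOVHI
2: · MOVHI
3: ✓ SUBVS  r0←0xb1
4: ✓ CMP  NZCV=1000
5: · ADDGT
6: · MOVHI
7: ✓ CMP  NZCV=0010
8: · ADDLS
9: ✓ MOVNE  r1←0x7a
10: · ADDLS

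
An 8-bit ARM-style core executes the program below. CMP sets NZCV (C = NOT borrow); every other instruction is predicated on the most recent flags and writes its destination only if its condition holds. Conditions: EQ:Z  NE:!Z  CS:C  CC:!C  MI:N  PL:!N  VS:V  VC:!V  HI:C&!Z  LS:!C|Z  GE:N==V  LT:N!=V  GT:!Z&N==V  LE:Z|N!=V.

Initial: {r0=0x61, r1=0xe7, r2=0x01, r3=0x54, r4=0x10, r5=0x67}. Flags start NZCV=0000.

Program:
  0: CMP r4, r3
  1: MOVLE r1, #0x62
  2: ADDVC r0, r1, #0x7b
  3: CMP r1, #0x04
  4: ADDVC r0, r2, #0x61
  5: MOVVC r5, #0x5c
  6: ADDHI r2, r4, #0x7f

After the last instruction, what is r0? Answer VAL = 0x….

[0] flags=1000 → (cmp)
[1] flags=1000 LE?T → r1=0x62
[2] flags=1000 VC?T → r0=0xdd
[3] flags=0010 → (cmp)
[4] flags=0010 VC?T → r0=0x62
[5] flags=0010 VC?T → r5=0x5c
[6] flags=0010 HI?T → r2=0x8f

VAL = 0x62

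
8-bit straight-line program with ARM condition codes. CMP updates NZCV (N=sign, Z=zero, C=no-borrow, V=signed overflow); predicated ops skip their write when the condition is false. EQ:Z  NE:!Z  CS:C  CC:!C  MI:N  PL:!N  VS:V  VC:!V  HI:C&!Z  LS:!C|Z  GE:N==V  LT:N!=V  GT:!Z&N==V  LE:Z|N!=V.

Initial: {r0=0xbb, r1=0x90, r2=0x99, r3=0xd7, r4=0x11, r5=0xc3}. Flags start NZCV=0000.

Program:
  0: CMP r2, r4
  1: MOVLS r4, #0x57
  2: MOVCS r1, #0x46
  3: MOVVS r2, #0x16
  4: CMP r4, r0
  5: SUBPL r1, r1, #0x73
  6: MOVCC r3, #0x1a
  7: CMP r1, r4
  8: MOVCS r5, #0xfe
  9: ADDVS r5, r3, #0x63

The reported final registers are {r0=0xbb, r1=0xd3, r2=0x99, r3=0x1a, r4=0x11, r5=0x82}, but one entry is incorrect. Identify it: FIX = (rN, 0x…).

FIX = (r5, 0xfe)

[0] flags=1010 → (cmp)
[1] flags=1010 LS?F → skip
[2] flags=1010 CS?T → r1=0x46
[3] flags=1010 VS?F → skip
[4] flags=0000 → (cmp)
[5] flags=0000 PL?T → r1=0xd3
[6] flags=0000 CC?T → r3=0x1a
[7] flags=1010 → (cmp)
[8] flags=1010 CS?T → r5=0xfe
[9] flags=1010 VS?F → skip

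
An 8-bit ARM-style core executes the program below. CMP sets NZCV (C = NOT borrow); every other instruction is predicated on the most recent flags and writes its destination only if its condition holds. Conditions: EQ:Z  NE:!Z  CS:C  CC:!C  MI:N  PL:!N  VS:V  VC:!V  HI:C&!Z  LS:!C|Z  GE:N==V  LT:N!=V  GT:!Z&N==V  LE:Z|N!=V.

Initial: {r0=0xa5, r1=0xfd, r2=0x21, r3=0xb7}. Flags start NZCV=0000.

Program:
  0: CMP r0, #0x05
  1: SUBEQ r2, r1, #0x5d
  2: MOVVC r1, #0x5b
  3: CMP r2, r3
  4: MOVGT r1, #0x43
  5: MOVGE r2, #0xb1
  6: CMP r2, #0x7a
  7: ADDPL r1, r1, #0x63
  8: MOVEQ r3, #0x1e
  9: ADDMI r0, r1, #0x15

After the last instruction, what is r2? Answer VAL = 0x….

[0] flags=1010 → (cmp)
[1] flags=1010 EQ?F → skip
[2] flags=1010 VC?T → r1=0x5b
[3] flags=0000 → (cmp)
[4] flags=0000 GT?T → r1=0x43
[5] flags=0000 GE?T → r2=0xb1
[6] flags=0011 → (cmp)
[7] flags=0011 PL?T → r1=0xa6
[8] flags=0011 EQ?F → skip
[9] flags=0011 MI?F → skip

VAL = 0xb1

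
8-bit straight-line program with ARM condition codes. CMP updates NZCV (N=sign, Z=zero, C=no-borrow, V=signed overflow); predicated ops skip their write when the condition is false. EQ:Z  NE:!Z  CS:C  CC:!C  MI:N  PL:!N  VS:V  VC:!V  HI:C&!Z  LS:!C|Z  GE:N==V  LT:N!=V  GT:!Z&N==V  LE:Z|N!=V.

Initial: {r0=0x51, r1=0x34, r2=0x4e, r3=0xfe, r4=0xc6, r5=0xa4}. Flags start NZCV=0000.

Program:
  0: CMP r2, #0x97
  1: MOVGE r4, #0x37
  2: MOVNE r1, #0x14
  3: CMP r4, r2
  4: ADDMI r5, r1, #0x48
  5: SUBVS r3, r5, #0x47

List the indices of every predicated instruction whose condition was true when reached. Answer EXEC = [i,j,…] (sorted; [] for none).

[0] flags=1001 → (cmp)
[1] flags=1001 GE?T → r4=0x37
[2] flags=1001 NE?T → r1=0x14
[3] flags=1000 → (cmp)
[4] flags=1000 MI?T → r5=0x5c
[5] flags=1000 VS?F → skip

EXEC = [1,2,4]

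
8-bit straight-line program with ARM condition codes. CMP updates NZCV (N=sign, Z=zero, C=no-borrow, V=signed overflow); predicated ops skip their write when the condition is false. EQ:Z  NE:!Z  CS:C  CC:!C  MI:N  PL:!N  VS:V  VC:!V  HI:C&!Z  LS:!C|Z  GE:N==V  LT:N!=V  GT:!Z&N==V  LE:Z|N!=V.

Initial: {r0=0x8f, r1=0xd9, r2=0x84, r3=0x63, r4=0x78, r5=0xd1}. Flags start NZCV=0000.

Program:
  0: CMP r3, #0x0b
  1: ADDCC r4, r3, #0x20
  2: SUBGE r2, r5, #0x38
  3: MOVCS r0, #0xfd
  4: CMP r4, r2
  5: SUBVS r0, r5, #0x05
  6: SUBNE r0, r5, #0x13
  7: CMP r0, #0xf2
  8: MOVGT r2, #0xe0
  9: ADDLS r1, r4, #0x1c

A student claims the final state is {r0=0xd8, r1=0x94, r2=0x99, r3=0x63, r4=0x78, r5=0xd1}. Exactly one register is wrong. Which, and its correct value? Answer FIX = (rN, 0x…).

FIX = (r0, 0xbe)

0: ✓ CMP  NZCV=0010
1: · ADDCC
2: ✓ SUBGE  r2←0x99
3: ✓ MOVCS  r0←0xfd
4: ✓ CMP  NZCV=1001
5: ✓ SUBVS  r0←0xcc
6: ✓ SUBNE  r0←0xbe
7: ✓ CMP  NZCV=1000
8: · MOVGT
9: ✓ ADDLS  r1←0x94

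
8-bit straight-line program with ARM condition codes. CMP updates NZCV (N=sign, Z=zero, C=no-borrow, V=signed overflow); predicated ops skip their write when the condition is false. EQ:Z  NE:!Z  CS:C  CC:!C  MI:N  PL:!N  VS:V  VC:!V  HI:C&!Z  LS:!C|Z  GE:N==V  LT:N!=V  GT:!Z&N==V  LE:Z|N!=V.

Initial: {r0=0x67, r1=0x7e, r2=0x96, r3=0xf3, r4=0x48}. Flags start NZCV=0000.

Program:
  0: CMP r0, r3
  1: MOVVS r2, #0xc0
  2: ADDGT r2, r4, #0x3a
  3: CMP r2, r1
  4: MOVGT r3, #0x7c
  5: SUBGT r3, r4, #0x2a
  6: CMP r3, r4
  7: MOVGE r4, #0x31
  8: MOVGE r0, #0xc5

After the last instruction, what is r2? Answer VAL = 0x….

0: ✓ CMP  NZCV=0000
1: · MOVVS
2: ✓ ADDGT  r2←0x82
3: ✓ CMP  NZCV=0011
4: · MOVGT
5: · SUBGT
6: ✓ CMP  NZCV=1010
7: · MOVGE
8: · MOVGE

VAL = 0x82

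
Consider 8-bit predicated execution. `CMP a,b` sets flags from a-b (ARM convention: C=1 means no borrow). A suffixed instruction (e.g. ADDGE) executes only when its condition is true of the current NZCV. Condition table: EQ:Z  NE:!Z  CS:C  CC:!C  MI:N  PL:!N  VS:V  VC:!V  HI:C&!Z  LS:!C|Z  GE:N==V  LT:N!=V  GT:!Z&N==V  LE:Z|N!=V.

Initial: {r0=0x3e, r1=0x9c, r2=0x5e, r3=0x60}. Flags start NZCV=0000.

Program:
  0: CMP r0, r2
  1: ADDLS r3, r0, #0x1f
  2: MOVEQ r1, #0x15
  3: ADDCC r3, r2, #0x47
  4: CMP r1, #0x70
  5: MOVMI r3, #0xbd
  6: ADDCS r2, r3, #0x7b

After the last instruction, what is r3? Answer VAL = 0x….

VAL = 0xa5

[0] flags=1000 → (cmp)
[1] flags=1000 LS?T → r3=0x5d
[2] flags=1000 EQ?F → skip
[3] flags=1000 CC?T → r3=0xa5
[4] flags=0011 → (cmp)
[5] flags=0011 MI?F → skip
[6] flags=0011 CS?T → r2=0x20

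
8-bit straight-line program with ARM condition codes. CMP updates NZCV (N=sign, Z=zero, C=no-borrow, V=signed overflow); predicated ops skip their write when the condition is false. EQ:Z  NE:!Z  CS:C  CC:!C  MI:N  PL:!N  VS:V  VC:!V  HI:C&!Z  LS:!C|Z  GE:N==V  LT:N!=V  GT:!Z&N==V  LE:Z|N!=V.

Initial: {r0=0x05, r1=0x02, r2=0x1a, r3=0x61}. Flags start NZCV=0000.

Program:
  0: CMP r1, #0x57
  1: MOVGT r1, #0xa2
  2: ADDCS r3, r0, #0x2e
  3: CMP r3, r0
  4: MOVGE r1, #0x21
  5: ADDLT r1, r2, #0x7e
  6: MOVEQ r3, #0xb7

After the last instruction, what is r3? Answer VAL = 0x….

[0] flags=1000 → (cmp)
[1] flags=1000 GT?F → skip
[2] flags=1000 CS?F → skip
[3] flags=0010 → (cmp)
[4] flags=0010 GE?T → r1=0x21
[5] flags=0010 LT?F → skip
[6] flags=0010 EQ?F → skip

VAL = 0x61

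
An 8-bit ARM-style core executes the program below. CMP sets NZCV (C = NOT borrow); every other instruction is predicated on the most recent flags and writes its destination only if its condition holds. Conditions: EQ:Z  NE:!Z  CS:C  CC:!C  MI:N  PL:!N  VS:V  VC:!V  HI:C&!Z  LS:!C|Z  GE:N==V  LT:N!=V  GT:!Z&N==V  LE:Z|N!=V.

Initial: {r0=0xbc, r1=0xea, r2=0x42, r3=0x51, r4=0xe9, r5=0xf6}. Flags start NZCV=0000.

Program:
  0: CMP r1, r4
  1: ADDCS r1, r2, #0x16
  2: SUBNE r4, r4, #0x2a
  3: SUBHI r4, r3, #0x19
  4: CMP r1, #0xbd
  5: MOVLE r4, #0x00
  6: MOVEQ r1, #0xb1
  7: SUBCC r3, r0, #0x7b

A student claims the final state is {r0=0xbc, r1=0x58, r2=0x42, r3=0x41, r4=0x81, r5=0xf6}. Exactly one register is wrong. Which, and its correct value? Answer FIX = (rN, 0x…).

FIX = (r4, 0x38)

0: ✓ CMP  NZCV=0010
1: ✓ ADDCS  r1←0x58
2: ✓ SUBNE  r4←0xbf
3: ✓ SUBHI  r4←0x38
4: ✓ CMP  NZCV=1001
5: · MOVLE
6: · MOVEQ
7: ✓ SUBCC  r3←0x41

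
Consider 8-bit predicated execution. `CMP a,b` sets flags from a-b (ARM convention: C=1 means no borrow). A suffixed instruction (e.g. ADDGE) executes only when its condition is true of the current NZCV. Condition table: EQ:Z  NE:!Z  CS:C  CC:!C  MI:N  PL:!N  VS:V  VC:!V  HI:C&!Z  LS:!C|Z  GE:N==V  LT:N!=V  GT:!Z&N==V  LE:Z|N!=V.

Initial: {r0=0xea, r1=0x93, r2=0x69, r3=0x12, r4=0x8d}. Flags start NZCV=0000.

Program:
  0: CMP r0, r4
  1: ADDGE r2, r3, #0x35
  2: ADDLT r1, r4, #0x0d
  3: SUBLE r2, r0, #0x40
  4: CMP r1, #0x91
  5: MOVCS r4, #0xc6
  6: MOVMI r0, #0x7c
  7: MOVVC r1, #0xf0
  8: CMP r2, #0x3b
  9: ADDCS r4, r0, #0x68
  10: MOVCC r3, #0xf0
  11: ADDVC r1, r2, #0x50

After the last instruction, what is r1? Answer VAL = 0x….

VAL = 0x97

0: ✓ CMP  NZCV=0010
1: ✓ ADDGE  r2←0x47
2: · ADDLT
3: · SUBLE
4: ✓ CMP  NZCV=0010
5: ✓ MOVCS  r4←0xc6
6: · MOVMI
7: ✓ MOVVC  r1←0xf0
8: ✓ CMP  NZCV=0010
9: ✓ ADDCS  r4←0x52
10: · MOVCC
11: ✓ ADDVC  r1←0x97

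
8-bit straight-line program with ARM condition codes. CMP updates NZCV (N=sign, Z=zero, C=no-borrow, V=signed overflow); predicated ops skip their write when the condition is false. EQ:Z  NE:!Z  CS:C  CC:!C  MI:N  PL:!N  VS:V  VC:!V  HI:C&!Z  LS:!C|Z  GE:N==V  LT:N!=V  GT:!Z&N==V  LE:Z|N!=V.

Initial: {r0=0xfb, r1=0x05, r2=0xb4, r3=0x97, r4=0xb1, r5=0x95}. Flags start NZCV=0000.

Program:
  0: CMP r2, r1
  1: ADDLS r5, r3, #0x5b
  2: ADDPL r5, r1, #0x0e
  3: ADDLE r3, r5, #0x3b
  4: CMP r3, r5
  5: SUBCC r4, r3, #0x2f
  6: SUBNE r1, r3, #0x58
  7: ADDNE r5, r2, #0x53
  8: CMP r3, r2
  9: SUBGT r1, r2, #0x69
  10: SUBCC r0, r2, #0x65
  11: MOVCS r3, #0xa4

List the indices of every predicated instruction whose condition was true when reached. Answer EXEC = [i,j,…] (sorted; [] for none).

0: ✓ CMP  NZCV=1010
1: · ADDLS
2: · ADDPL
3: ✓ ADDLE  r3←0xd0
4: ✓ CMP  NZCV=0010
5: · SUBCC
6: ✓ SUBNE  r1←0x78
7: ✓ ADDNE  r5←0x07
8: ✓ CMP  NZCV=0010
9: ✓ SUBGT  r1←0x4b
10: · SUBCC
11: ✓ MOVCS  r3←0xa4

EXEC = [3,6,7,9,11]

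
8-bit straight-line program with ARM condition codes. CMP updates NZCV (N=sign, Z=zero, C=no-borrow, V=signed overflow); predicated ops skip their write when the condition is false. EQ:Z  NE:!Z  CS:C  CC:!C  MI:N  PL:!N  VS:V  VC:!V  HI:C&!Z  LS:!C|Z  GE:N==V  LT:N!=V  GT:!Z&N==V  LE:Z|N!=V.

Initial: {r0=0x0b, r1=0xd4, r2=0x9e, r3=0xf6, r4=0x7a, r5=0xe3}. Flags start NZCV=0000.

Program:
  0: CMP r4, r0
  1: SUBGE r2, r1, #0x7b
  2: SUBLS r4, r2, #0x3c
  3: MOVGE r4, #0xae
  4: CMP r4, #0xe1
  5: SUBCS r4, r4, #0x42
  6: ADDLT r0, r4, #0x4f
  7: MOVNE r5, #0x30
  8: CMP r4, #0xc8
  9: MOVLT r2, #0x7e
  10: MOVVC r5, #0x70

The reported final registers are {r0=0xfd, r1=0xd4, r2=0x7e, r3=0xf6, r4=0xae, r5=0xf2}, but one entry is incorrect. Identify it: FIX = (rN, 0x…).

[0] flags=0010 → (cmp)
[1] flags=0010 GE?T → r2=0x59
[2] flags=0010 LS?F → skip
[3] flags=0010 GE?T → r4=0xae
[4] flags=1000 → (cmp)
[5] flags=1000 CS?F → skip
[6] flags=1000 LT?T → r0=0xfd
[7] flags=1000 NE?T → r5=0x30
[8] flags=1000 → (cmp)
[9] flags=1000 LT?T → r2=0x7e
[10] flags=1000 VC?T → r5=0x70

FIX = (r5, 0x70)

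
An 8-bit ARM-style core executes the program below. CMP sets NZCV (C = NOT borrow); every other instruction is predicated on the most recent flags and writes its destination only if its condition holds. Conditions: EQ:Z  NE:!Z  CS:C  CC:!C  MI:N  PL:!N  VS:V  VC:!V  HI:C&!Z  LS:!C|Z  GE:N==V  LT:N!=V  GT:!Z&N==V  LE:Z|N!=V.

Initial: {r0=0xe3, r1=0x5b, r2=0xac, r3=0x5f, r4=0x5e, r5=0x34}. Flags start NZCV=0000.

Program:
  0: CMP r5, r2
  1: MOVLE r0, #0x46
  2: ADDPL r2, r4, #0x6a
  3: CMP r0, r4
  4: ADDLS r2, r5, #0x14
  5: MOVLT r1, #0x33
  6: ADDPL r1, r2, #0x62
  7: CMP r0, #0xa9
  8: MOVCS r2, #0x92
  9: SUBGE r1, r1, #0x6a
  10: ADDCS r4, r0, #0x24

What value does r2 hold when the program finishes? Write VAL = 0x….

VAL = 0x92

0: ✓ CMP  NZCV=1001
1: · MOVLE
2: · ADDPL
3: ✓ CMP  NZCV=1010
4: · ADDLS
5: ✓ MOVLT  r1←0x33
6: · ADDPL
7: ✓ CMP  NZCV=0010
8: ✓ MOVCS  r2←0x92
9: ✓ SUBGE  r1←0xc9
10: ✓ ADDCS  r4←0x07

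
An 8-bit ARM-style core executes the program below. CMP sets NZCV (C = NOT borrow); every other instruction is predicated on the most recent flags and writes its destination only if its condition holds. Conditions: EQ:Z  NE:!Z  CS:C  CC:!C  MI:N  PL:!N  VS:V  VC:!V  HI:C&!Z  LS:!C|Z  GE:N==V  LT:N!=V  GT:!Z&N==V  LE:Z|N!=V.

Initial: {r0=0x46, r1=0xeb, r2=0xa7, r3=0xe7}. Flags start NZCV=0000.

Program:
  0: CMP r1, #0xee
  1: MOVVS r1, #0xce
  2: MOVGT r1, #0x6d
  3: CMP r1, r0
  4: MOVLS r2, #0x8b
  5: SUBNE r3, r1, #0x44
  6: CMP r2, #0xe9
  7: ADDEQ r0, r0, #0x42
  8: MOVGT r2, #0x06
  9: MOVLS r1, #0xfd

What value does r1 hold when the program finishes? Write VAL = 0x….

VAL = 0xfd

[0] flags=1000 → (cmp)
[1] flags=1000 VS?F → skip
[2] flags=1000 GT?F → skip
[3] flags=1010 → (cmp)
[4] flags=1010 LS?F → skip
[5] flags=1010 NE?T → r3=0xa7
[6] flags=1000 → (cmp)
[7] flags=1000 EQ?F → skip
[8] flags=1000 GT?F → skip
[9] flags=1000 LS?T → r1=0xfd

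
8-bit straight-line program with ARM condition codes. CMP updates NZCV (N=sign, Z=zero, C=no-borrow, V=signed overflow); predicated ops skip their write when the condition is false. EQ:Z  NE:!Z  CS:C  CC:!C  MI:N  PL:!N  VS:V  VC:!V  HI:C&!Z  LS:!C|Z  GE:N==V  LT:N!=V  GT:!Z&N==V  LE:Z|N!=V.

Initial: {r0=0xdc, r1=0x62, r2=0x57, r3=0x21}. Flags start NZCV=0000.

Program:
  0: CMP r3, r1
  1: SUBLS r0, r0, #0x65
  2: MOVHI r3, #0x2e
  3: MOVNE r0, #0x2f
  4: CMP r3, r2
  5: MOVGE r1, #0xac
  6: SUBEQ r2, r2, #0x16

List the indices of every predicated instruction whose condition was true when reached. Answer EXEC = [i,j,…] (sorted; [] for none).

0: ✓ CMP  NZCV=1000
1: ✓ SUBLS  r0←0x77
2: · MOVHI
3: ✓ MOVNE  r0←0x2f
4: ✓ CMP  NZCV=1000
5: · MOVGE
6: · SUBEQ

EXEC = [1,3]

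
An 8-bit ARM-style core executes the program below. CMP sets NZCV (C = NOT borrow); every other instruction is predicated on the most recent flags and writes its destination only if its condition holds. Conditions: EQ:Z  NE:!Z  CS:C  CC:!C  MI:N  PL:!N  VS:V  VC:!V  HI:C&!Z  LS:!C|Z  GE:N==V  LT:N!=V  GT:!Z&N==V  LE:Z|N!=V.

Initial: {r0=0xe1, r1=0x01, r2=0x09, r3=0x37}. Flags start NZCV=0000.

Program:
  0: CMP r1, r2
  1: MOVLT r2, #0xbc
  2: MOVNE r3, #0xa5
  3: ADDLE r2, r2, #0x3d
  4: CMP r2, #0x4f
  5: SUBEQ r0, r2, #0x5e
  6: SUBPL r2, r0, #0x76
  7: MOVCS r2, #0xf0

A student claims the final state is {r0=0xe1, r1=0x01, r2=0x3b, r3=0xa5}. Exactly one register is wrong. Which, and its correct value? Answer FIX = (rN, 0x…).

FIX = (r2, 0xf0)

[0] flags=1000 → (cmp)
[1] flags=1000 LT?T → r2=0xbc
[2] flags=1000 NE?T → r3=0xa5
[3] flags=1000 LE?T → r2=0xf9
[4] flags=1010 → (cmp)
[5] flags=1010 EQ?F → skip
[6] flags=1010 PL?F → skip
[7] flags=1010 CS?T → r2=0xf0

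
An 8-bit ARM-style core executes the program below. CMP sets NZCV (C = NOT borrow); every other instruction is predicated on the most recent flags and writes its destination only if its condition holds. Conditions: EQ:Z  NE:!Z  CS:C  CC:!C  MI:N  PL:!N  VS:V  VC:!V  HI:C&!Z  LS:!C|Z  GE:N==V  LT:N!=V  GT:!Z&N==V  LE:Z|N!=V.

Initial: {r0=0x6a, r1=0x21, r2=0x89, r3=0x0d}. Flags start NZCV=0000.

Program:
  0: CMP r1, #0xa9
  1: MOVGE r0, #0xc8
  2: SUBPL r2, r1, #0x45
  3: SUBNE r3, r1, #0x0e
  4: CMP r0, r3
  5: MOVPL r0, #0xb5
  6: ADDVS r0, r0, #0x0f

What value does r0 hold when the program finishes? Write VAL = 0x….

VAL = 0xc8

0: ✓ CMP  NZCV=0000
1: ✓ MOVGE  r0←0xc8
2: ✓ SUBPL  r2←0xdc
3: ✓ SUBNE  r3←0x13
4: ✓ CMP  NZCV=1010
5: · MOVPL
6: · ADDVS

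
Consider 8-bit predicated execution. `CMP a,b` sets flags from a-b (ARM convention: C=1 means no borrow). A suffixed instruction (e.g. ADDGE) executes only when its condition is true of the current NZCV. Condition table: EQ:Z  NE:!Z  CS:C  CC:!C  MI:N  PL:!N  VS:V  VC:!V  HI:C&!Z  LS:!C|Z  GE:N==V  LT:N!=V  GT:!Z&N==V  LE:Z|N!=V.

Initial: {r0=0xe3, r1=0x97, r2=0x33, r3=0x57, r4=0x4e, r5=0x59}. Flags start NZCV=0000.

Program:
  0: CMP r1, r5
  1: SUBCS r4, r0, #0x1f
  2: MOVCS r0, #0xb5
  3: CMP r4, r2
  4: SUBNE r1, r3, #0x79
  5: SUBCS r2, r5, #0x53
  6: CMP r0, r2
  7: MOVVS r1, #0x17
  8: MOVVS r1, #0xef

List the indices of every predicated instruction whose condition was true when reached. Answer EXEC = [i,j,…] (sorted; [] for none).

0: ✓ CMP  NZCV=0011
1: ✓ SUBCS  r4←0xc4
2: ✓ MOVCS  r0←0xb5
3: ✓ CMP  NZCV=1010
4: ✓ SUBNE  r1←0xde
5: ✓ SUBCS  r2←0x06
6: ✓ CMP  NZCV=1010
7: · MOVVS
8: · MOVVS

EXEC = [1,2,4,5]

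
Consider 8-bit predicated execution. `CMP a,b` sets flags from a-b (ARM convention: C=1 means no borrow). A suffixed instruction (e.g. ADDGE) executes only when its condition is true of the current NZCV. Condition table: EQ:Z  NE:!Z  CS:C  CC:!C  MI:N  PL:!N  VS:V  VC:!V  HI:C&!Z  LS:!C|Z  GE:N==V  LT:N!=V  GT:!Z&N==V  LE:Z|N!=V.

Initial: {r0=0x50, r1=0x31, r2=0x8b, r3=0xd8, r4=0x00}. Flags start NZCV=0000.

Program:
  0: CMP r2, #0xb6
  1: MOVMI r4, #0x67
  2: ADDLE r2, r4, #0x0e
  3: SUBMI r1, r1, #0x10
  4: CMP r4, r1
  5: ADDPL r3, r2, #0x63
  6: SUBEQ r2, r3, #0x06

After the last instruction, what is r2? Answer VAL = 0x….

VAL = 0x75

[0] flags=1000 → (cmp)
[1] flags=1000 MI?T → r4=0x67
[2] flags=1000 LE?T → r2=0x75
[3] flags=1000 MI?T → r1=0x21
[4] flags=0010 → (cmp)
[5] flags=0010 PL?T → r3=0xd8
[6] flags=0010 EQ?F → skip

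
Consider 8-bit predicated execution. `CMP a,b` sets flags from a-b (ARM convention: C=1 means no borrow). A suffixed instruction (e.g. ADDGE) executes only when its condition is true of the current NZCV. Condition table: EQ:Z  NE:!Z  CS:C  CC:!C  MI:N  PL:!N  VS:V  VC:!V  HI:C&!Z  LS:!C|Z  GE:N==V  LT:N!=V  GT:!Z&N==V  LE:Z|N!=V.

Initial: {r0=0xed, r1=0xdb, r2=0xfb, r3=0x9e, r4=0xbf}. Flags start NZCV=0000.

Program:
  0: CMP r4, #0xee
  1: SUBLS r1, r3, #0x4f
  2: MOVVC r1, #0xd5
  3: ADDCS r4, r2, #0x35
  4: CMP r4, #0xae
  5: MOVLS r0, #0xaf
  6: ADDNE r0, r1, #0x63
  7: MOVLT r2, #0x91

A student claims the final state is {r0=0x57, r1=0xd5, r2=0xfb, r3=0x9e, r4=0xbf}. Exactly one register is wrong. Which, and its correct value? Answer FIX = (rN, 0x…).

0: ✓ CMP  NZCV=1000
1: ✓ SUBLS  r1←0x4f
2: ✓ MOVVC  r1←0xd5
3: · ADDCS
4: ✓ CMP  NZCV=0010
5: · MOVLS
6: ✓ ADDNE  r0←0x38
7: · MOVLT

FIX = (r0, 0x38)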